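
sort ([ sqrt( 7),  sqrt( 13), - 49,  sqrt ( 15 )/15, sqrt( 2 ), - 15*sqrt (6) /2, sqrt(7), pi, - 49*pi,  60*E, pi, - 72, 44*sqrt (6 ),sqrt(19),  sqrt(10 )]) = [ - 49* pi, - 72, - 49, - 15*sqrt(6)/2,sqrt( 15 ) /15,  sqrt(2), sqrt(7) , sqrt( 7),pi, pi, sqrt(10),sqrt(13 ),sqrt( 19),44 * sqrt(6 ), 60*E] 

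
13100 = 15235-2135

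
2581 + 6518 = 9099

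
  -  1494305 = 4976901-6471206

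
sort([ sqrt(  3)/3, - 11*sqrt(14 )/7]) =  [ -11*sqrt(14 )/7,sqrt(3 )/3]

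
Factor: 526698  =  2^1 *3^2 * 29^1*1009^1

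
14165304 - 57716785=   -  43551481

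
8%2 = 0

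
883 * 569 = 502427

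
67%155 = 67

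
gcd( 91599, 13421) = 1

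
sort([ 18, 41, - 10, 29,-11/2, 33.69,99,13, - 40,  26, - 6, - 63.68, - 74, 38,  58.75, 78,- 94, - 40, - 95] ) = [ - 95,  -  94 ,  -  74 ,- 63.68, - 40,  -  40, - 10, - 6, - 11/2 , 13, 18,26, 29, 33.69,38, 41, 58.75,78,  99]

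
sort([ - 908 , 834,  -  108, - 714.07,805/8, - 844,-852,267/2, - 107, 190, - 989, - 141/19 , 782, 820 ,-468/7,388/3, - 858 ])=[ - 989, - 908, - 858, - 852,  -  844,- 714.07 ,-108, - 107, - 468/7,  -  141/19, 805/8, 388/3,267/2, 190, 782, 820, 834]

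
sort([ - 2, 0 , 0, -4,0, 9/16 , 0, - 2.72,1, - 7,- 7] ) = [ -7,-7, -4, - 2.72, - 2,  0, 0, 0,0, 9/16,1]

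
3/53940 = 1/17980 = 0.00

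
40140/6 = 6690  =  6690.00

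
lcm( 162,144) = 1296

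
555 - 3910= -3355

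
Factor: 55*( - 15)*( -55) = 45375 = 3^1*5^3*11^2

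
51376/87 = 590+46/87 = 590.53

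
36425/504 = 36425/504 = 72.27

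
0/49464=0 = 0.00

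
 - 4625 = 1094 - 5719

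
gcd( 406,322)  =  14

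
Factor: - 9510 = -2^1*3^1*5^1*317^1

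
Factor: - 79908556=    - 2^2 * 7^1*13^1*219529^1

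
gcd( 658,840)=14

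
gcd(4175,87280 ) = 5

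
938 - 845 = 93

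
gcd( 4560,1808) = 16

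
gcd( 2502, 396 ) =18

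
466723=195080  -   - 271643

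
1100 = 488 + 612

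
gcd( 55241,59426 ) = 1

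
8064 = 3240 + 4824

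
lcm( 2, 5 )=10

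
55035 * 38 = 2091330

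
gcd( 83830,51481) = 1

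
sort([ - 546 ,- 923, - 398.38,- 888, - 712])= [ - 923, - 888,- 712, - 546, - 398.38]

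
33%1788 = 33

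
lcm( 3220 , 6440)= 6440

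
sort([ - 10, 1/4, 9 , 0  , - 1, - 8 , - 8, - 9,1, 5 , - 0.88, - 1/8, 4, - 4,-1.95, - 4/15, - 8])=[ - 10,- 9, - 8, - 8, - 8, - 4, - 1.95, - 1, - 0.88 , - 4/15, - 1/8,0,  1/4, 1, 4,5,  9]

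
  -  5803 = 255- 6058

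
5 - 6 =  - 1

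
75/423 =25/141  =  0.18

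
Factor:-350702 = - 2^1*11^1*19^1*839^1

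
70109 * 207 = 14512563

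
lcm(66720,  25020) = 200160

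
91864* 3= 275592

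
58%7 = 2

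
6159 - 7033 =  - 874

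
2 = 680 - 678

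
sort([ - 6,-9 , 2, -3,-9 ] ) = [ - 9,-9, - 6, - 3, 2]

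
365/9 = 365/9 = 40.56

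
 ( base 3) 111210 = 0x174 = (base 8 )564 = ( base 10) 372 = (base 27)dl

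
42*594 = 24948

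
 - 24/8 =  - 3 = - 3.00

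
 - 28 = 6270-6298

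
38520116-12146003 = 26374113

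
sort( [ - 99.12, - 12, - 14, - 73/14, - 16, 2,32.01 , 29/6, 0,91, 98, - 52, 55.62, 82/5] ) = [ -99.12 , - 52,-16,-14,-12, - 73/14, 0, 2, 29/6,82/5,32.01, 55.62, 91, 98] 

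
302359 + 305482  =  607841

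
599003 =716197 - 117194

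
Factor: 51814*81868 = 4241908552=2^3*7^1  *97^1 * 211^1*3701^1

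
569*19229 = 10941301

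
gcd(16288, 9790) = 2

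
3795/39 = 1265/13 = 97.31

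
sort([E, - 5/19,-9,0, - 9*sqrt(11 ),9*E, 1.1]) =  [-9 * sqrt(11 ), - 9, - 5/19, 0, 1.1,E,9*E] 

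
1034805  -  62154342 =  - 61119537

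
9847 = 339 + 9508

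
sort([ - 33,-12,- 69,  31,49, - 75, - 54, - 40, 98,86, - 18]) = [ - 75,- 69, - 54, - 40,  -  33, - 18 , - 12,31,49,  86,  98 ] 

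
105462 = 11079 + 94383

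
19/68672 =19/68672 = 0.00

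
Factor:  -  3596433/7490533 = -3^1*67^( - 1)*111799^(- 1)*1198811^1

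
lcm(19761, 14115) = 98805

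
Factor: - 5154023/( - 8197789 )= 7^1*43^1*17123^1*8197789^( - 1)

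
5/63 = 5/63 = 0.08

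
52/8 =13/2 = 6.50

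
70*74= 5180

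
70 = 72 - 2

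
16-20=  - 4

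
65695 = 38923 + 26772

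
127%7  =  1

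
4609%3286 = 1323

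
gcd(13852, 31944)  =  4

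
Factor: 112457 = 107^1*1051^1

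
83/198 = 83/198 = 0.42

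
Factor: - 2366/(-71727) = 2^1*3^( - 1 )*7^1 * 13^2 * 23909^( - 1 )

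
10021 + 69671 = 79692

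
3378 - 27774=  - 24396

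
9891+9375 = 19266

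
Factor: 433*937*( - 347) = - 347^1*433^1*937^1 = - 140785187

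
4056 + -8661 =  -4605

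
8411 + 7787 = 16198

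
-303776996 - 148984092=-452761088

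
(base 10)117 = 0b1110101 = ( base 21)5c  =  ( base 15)7C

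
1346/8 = 168 + 1/4 = 168.25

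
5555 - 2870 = 2685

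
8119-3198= 4921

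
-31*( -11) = 341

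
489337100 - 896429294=-407092194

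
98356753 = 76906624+21450129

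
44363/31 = 1431+2/31 = 1431.06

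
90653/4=90653/4 = 22663.25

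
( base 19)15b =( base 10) 467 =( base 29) G3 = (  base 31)f2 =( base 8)723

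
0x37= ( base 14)3d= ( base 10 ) 55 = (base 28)1R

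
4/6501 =4/6501 = 0.00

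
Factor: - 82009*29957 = -29^1*1033^1*82009^1 = -2456743613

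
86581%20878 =3069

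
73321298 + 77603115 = 150924413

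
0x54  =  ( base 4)1110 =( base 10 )84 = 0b1010100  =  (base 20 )44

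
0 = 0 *6077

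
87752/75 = 87752/75 = 1170.03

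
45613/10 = 4561 + 3/10 = 4561.30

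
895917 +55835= 951752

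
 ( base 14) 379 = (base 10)695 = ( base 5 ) 10240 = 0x2b7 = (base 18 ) 22b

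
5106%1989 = 1128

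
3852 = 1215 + 2637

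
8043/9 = 893 + 2/3 = 893.67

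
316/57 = 316/57 = 5.54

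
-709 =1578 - 2287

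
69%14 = 13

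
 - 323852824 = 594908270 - 918761094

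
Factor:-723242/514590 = - 3^( - 1)*5^( - 1)*13^1*17^( - 1)*1009^( - 1)*27817^1 =- 361621/257295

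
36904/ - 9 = -4101+5/9 = -4100.44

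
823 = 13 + 810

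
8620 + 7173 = 15793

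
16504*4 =66016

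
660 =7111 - 6451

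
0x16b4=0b1011010110100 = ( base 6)42524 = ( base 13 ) 2851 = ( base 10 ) 5812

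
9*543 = 4887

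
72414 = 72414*1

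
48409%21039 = 6331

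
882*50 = 44100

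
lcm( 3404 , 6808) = 6808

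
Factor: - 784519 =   -  163^1*4813^1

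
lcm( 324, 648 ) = 648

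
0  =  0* 9024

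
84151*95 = 7994345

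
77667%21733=12468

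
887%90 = 77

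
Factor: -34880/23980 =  - 16/11 =-2^4*11^ ( - 1)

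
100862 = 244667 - 143805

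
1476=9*164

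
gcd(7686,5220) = 18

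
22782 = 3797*6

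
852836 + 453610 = 1306446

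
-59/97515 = - 1+97456/97515 = - 0.00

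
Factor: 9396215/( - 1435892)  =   - 2^( - 2) * 5^1*358973^( - 1 )*1879243^1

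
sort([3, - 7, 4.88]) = [ - 7 , 3,4.88 ] 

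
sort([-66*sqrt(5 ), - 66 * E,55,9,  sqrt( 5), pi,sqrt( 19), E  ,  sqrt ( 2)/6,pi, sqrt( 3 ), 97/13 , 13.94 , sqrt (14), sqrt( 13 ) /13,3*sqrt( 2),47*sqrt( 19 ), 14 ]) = [ - 66*E,  -  66 * sqrt( 5), sqrt(2) /6, sqrt( 13 )/13,sqrt( 3),  sqrt(5),  E, pi,pi, sqrt( 14), 3*sqrt( 2), sqrt( 19 ), 97/13,9,13.94,14, 55, 47*sqrt( 19) ]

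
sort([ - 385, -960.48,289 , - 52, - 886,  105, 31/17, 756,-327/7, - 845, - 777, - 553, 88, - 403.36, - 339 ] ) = [  -  960.48, - 886, - 845, - 777, - 553,- 403.36, - 385, - 339, - 52, - 327/7,31/17,88,105, 289, 756] 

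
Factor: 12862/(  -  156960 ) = -2^( - 4 )*3^( -2)*5^(-1 ) * 59^1 = - 59/720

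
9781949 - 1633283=8148666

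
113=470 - 357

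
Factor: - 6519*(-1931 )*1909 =3^1 *23^1*41^1*53^1*83^1* 1931^1 = 24030852801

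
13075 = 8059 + 5016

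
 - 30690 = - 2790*11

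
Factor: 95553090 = 2^1 * 3^2 * 5^1* 17^1 * 19^2 * 173^1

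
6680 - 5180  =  1500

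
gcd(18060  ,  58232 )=4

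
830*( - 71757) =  - 59558310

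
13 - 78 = -65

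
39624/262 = 151 + 31/131 = 151.24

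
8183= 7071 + 1112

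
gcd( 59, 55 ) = 1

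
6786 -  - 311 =7097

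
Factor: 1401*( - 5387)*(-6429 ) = 3^2*467^1 * 2143^1 * 5387^1  =  48520865223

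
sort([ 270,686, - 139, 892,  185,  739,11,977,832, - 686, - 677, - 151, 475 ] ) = [  -  686,- 677, - 151, - 139,11,185,  270,475, 686,739,832,892 , 977]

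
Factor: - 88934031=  - 3^4*23^1 * 47737^1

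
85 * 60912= 5177520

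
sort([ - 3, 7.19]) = [ - 3, 7.19]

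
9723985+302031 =10026016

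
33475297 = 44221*757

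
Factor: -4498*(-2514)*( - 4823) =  - 54538348956=   - 2^2*3^1*7^1*13^2*  53^1*173^1*419^1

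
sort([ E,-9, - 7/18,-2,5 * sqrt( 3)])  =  [ - 9, -2, - 7/18, E, 5 * sqrt( 3) ]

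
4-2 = 2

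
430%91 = 66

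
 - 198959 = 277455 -476414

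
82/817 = 82/817 = 0.10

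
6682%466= 158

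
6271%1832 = 775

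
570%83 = 72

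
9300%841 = 49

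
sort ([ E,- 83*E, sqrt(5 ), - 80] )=[ - 83*  E, - 80,sqrt (5 ),E]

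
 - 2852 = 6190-9042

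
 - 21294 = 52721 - 74015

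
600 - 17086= - 16486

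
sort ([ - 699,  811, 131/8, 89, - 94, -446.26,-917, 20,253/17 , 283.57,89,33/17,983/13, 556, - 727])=[-917, - 727, - 699, - 446.26, - 94, 33/17, 253/17, 131/8,  20,983/13, 89, 89,283.57, 556, 811]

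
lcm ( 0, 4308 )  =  0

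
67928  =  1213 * 56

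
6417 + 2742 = 9159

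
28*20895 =585060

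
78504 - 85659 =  - 7155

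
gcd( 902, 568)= 2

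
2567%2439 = 128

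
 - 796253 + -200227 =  - 996480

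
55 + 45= 100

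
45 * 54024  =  2431080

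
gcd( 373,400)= 1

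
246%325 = 246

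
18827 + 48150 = 66977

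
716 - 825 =-109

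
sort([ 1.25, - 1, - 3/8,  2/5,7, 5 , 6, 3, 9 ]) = [ - 1, - 3/8,2/5,1.25, 3, 5 , 6, 7,9 ]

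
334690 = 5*66938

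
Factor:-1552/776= - 2^1 = -  2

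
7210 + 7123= 14333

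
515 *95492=49178380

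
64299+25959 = 90258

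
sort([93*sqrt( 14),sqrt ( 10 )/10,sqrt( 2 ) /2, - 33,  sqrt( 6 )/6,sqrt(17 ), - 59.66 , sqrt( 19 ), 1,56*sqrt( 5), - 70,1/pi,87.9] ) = [-70, - 59.66, - 33,  sqrt( 10)/10, 1/pi,sqrt( 6)/6, sqrt( 2 ) /2,  1, sqrt( 17 ),sqrt(19),87.9, 56*sqrt( 5 ), 93*sqrt( 14 ) ]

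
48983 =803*61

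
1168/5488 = 73/343  =  0.21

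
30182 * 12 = 362184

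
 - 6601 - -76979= 70378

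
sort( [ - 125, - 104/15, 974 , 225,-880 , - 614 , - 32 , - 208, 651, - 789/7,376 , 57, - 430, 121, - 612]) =[ - 880, - 614 ,-612 , - 430,-208 , - 125, - 789/7, - 32 , - 104/15, 57,121 , 225,  376, 651 , 974] 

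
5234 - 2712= 2522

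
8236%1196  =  1060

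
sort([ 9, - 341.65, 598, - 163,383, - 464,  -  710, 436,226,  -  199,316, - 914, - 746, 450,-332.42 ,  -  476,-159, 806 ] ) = [ - 914, - 746,- 710, - 476, - 464, - 341.65, - 332.42, - 199,-163, - 159, 9,226, 316, 383,436,450, 598, 806]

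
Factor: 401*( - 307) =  - 123107 = -307^1*401^1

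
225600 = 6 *37600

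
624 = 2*312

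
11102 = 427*26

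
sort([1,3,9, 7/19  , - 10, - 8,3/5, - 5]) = [-10, - 8,- 5, 7/19,3/5, 1, 3  ,  9 ]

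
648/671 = 648/671 = 0.97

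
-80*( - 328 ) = 26240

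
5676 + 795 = 6471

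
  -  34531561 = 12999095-47530656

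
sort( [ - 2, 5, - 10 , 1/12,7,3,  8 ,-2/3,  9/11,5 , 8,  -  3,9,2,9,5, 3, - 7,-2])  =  [ - 10  ,  -  7,-3, - 2, -2, - 2/3,  1/12,9/11,2,3,3,  5,5,5, 7  ,  8  ,  8, 9,9 ] 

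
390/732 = 65/122 = 0.53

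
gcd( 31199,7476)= 7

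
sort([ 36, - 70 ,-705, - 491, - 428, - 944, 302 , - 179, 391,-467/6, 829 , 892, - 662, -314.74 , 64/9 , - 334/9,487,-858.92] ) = [ - 944, - 858.92, - 705,-662, - 491, - 428,-314.74, - 179, - 467/6, - 70, - 334/9, 64/9, 36, 302 , 391,487,829,892 ]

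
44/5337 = 44/5337 = 0.01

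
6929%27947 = 6929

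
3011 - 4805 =-1794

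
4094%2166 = 1928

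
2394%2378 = 16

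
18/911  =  18/911 = 0.02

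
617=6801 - 6184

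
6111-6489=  -378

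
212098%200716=11382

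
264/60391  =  264/60391 = 0.00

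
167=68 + 99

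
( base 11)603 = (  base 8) 1331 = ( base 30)o9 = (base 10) 729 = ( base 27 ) 100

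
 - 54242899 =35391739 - 89634638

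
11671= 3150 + 8521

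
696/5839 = 696/5839 = 0.12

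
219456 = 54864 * 4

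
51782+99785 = 151567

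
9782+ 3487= 13269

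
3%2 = 1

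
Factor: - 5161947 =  - 3^1*7^1*373^1* 659^1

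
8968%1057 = 512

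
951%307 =30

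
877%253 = 118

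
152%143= 9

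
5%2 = 1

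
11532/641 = 11532/641= 17.99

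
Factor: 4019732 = 2^2 * 53^1 * 67^1*283^1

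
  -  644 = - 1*644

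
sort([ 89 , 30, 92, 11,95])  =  [ 11,  30, 89, 92, 95]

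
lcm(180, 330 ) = 1980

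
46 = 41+5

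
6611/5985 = 6611/5985 = 1.10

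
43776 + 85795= 129571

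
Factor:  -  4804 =-2^2*1201^1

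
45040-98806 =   -  53766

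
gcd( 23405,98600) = 5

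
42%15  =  12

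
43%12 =7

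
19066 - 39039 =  - 19973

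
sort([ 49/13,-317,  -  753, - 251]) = [ - 753, - 317,-251,  49/13]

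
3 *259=777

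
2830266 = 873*3242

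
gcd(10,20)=10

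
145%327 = 145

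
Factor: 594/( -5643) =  - 2^1*19^( - 1) = - 2/19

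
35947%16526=2895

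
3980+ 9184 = 13164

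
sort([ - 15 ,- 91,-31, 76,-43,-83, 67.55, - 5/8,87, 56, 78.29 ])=[ - 91, - 83, - 43,- 31, - 15, - 5/8, 56,67.55,76,78.29,87 ] 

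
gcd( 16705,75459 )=1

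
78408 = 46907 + 31501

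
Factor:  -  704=  -  2^6*11^1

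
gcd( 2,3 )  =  1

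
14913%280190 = 14913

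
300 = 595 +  - 295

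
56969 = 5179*11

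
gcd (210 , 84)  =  42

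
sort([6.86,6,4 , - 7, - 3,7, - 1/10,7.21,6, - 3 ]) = [- 7, - 3, - 3,  -  1/10,4,  6, 6,6.86,7,7.21 ] 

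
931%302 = 25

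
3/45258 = 1/15086 = 0.00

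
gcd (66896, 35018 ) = 2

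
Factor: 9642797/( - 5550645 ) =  - 3^ ( - 1)*5^ (-1)* 509^ (-1) * 727^( -1)*1019^1*9463^1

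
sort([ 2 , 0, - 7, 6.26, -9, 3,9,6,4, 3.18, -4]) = [-9, -7,- 4, 0,2, 3, 3.18 , 4,6,6.26,9 ]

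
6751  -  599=6152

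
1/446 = 1/446 = 0.00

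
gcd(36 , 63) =9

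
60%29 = 2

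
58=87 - 29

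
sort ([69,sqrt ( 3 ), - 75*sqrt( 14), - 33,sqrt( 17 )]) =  [ - 75*sqrt( 14),- 33,sqrt( 3 ),  sqrt( 17),69]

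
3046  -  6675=- 3629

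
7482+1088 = 8570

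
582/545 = 1 + 37/545   =  1.07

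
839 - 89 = 750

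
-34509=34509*(  -  1 ) 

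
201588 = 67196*3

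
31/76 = 31/76 = 0.41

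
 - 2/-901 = 2/901 = 0.00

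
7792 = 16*487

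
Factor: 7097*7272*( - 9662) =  - 2^4*3^2*47^1*101^1*151^1*4831^1 = -498649868208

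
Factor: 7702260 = 2^2*3^1*5^1*31^1*41^1* 101^1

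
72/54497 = 72/54497 = 0.00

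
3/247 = 3/247=0.01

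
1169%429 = 311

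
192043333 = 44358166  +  147685167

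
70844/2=35422 = 35422.00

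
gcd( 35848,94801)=1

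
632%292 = 48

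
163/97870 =163/97870 = 0.00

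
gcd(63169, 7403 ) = 1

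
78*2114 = 164892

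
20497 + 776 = 21273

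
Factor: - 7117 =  - 11^1 * 647^1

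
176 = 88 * 2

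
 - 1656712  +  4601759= 2945047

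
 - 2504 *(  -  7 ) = 17528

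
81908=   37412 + 44496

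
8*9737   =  77896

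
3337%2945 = 392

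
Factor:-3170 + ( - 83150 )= - 86320 =-2^4*5^1*13^1*83^1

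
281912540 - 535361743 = - 253449203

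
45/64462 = 45/64462 =0.00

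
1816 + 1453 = 3269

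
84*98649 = 8286516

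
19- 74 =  -55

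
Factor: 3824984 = 2^3*29^1 * 16487^1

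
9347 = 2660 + 6687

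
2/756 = 1/378 = 0.00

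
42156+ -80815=-38659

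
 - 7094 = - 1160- 5934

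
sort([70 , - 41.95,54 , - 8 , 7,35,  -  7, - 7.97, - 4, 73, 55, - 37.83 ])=[ - 41.95, - 37.83,-8, - 7.97, - 7,-4, 7, 35,54,55,70,73]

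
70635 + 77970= 148605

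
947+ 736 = 1683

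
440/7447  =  40/677 = 0.06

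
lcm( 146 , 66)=4818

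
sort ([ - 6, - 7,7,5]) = [ - 7, - 6, 5,7 ]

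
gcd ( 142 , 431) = 1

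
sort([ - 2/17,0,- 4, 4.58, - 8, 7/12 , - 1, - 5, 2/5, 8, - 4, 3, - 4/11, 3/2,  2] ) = [ - 8 , - 5,-4, - 4, - 1 , - 4/11,  -  2/17 , 0, 2/5, 7/12 , 3/2,2 , 3, 4.58,8]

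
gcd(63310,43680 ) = 130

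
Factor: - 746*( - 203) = 2^1*7^1*29^1*373^1 = 151438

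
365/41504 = 365/41504 = 0.01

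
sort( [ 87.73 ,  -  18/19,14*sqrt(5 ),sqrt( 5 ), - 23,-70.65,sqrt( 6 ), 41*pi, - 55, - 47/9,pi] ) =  [ - 70.65, - 55, - 23, - 47/9 , -18/19,sqrt( 5 ),sqrt(6),pi, 14*sqrt ( 5),87.73, 41*pi ] 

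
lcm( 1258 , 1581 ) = 116994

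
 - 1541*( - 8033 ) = 12378853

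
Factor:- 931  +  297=-2^1*317^1   =  - 634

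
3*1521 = 4563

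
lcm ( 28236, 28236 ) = 28236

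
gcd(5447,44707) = 13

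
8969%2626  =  1091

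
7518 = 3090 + 4428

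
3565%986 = 607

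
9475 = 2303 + 7172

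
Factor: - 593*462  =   - 2^1*3^1*7^1*11^1*593^1  =  - 273966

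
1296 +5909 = 7205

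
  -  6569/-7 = 6569/7 = 938.43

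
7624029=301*25329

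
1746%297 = 261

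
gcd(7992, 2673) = 27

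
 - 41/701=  - 41/701=-  0.06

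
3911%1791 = 329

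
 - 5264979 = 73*( - 72123 )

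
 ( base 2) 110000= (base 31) 1h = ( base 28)1K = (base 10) 48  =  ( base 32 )1G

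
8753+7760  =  16513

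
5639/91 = 5639/91 = 61.97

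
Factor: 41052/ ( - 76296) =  - 2^( - 1)*17^( - 2 )*311^1  =  - 311/578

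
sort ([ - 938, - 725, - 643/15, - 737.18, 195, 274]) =[ - 938,- 737.18, - 725, - 643/15,195, 274 ] 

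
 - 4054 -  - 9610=5556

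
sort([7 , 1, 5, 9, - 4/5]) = [  -  4/5, 1, 5, 7,9]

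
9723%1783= 808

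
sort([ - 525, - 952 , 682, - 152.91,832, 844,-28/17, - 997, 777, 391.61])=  [ - 997, - 952, - 525, - 152.91, - 28/17,391.61, 682, 777,832, 844 ]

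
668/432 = 1+59/108 = 1.55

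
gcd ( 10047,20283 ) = 3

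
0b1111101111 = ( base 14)51D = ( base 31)11f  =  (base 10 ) 1007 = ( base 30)13h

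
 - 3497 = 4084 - 7581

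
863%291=281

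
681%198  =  87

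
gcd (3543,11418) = 3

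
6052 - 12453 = -6401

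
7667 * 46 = 352682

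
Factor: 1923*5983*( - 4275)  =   - 49185195975 = - 3^3*5^2*19^1* 31^1*193^1 * 641^1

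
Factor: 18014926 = 2^1*19^1* 474077^1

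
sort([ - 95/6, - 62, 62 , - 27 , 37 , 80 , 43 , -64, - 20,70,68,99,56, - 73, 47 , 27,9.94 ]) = [-73, - 64,-62 , - 27 , - 20 ,-95/6,9.94, 27 , 37, 43 , 47, 56,62, 68 , 70,80,99 ]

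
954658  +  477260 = 1431918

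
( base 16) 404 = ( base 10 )1028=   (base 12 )718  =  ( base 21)26k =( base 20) 2B8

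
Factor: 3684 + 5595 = 3^2*1031^1 = 9279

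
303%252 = 51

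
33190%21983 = 11207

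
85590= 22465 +63125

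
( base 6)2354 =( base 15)284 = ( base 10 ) 574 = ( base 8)1076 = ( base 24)nm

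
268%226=42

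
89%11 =1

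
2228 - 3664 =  - 1436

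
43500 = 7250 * 6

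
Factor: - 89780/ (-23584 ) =2^ ( - 3 )*5^1*11^( - 1) * 67^1 = 335/88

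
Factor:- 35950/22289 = - 50/31 = - 2^1*5^2*31^ ( - 1)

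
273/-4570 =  - 273/4570 = - 0.06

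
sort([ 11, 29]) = [ 11, 29] 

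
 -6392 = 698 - 7090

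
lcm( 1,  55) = 55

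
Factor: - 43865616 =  - 2^4*3^1 * 293^1*3119^1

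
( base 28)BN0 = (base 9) 13637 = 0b10010000110100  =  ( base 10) 9268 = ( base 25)eki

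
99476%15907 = 4034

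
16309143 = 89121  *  183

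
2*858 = 1716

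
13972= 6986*2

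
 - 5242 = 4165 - 9407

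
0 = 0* 352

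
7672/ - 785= - 7672/785=- 9.77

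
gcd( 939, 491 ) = 1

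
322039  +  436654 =758693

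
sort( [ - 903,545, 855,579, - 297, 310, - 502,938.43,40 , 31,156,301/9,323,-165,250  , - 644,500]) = [ - 903, - 644,-502,- 297,-165, 31,301/9, 40, 156,250,310,  323,500,545,579,855,938.43 ]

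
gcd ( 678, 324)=6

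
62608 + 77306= 139914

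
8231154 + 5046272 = 13277426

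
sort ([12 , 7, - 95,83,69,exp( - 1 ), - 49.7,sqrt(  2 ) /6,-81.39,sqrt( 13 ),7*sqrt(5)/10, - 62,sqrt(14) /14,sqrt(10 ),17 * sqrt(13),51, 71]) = [-95, - 81.39, - 62, - 49.7, sqrt( 2 )/6,sqrt(14)/14,exp( - 1), 7*sqrt ( 5 ) /10, sqrt(10 ),sqrt ( 13 ),  7,12 , 51, 17*sqrt( 13 ), 69,71,83]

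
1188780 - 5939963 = -4751183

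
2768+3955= 6723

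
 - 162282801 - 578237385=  - 740520186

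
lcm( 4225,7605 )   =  38025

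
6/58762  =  3/29381 = 0.00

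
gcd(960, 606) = 6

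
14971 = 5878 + 9093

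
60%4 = 0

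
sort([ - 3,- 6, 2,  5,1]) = [-6 , - 3,1, 2,5]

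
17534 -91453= - 73919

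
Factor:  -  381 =-3^1*127^1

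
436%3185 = 436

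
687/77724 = 229/25908= 0.01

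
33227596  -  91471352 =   -  58243756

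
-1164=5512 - 6676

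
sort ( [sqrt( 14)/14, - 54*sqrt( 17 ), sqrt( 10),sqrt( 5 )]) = [ - 54 * sqrt(17), sqrt( 14)/14,sqrt( 5 ), sqrt( 10)]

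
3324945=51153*65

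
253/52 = 253/52=4.87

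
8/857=8/857 = 0.01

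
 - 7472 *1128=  - 8428416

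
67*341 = 22847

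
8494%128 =46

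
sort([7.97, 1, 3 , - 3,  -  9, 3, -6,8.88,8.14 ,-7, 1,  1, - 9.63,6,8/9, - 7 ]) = [-9.63,-9 ,  -  7,-7, - 6,- 3, 8/9,1,1,1, 3, 3,  6,7.97,8.14 , 8.88]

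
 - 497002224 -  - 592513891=95511667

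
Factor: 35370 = 2^1*3^3*5^1*131^1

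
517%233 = 51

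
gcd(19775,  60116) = 791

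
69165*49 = 3389085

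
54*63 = 3402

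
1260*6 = 7560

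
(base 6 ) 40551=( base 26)7PD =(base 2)1010100010011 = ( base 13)25C0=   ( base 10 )5395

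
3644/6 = 607+1/3=607.33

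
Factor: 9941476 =2^2*211^1*11779^1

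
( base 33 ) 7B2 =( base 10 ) 7988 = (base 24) dkk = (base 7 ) 32201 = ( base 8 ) 17464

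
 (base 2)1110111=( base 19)65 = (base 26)4F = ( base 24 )4n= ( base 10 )119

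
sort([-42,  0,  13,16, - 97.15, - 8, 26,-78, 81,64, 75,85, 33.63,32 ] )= [  -  97.15,-78 , - 42, - 8, 0, 13,  16, 26,32,33.63, 64,75, 81, 85]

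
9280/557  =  16 + 368/557= 16.66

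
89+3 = 92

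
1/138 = 1/138 = 0.01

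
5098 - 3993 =1105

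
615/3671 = 615/3671  =  0.17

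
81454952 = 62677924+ 18777028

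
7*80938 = 566566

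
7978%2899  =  2180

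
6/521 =6/521 = 0.01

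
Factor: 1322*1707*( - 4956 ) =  - 11183977224= - 2^3*3^2*7^1*59^1*569^1*661^1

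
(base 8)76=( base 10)62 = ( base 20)32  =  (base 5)222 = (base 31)20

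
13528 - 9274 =4254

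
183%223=183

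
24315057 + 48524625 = 72839682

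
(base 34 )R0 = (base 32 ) sm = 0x396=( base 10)918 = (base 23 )1gl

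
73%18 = 1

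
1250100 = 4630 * 270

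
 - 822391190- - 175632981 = -646758209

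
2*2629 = 5258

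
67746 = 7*9678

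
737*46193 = 34044241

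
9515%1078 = 891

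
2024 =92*22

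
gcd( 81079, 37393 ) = 1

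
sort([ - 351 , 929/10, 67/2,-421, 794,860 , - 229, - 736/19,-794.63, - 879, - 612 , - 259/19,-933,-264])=[ - 933, - 879, -794.63, - 612,-421, - 351 ,  -  264,  -  229,-736/19, - 259/19, 67/2,929/10, 794, 860 ] 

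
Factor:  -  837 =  - 3^3 * 31^1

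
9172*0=0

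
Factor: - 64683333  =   - 3^3*11^2*13^1 * 1523^1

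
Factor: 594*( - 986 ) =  - 2^2*3^3*11^1 * 17^1*29^1 =- 585684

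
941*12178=11459498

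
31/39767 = 31/39767 = 0.00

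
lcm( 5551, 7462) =455182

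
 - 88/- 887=88/887  =  0.10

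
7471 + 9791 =17262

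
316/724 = 79/181 = 0.44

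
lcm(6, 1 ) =6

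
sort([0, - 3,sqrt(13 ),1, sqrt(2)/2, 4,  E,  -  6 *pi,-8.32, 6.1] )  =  [ - 6* pi, - 8.32, - 3, 0,sqrt(2) /2,1,E,sqrt( 13), 4 , 6.1]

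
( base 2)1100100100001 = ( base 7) 24520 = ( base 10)6433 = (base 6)45441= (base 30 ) 74D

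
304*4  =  1216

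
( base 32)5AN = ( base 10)5463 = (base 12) 31B3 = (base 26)823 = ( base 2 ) 1010101010111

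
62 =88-26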